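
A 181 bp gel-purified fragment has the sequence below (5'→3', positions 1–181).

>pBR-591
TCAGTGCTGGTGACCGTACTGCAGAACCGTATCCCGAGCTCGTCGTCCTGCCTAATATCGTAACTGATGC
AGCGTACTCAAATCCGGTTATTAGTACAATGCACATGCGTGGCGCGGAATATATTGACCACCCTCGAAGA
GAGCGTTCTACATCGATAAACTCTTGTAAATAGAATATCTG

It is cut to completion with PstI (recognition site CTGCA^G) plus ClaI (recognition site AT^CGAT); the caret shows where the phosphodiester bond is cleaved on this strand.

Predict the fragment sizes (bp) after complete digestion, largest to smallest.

130, 28, 23 bp

The PstI site (CTGCAG) starts at position 19.
PstI cuts after base 5 of each site (before the last base), so after position 23.
The ClaI site (ATCGAT) starts at position 152.
ClaI cuts after base 2 of each site, so after position 153.
Combined cut positions: 23, 153.
Linear molecule, 2 cuts → 3 fragments:
  1–23 → 23 bp
  24–153 → 130 bp
  154–181 → 28 bp
Sorted largest to smallest: 130, 28, 23 bp.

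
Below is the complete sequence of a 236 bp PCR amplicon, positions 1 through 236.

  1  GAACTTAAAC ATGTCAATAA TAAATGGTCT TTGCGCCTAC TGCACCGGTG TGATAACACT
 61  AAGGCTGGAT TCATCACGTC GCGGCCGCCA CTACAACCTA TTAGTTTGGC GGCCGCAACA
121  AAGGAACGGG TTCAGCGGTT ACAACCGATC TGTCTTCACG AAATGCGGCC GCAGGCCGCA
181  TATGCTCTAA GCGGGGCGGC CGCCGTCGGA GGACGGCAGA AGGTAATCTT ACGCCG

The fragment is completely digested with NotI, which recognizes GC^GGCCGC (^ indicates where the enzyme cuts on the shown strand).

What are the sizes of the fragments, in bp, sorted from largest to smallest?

82, 56, 39, 31, 28 bp

NotI sites (GCGGCCGC) start at positions 81, 109, 165, 196.
NotI cuts after base 2 of each site, so after positions 82, 110, 166, 197.
Linear molecule, 4 cuts → 5 fragments:
  1–82 → 82 bp
  83–110 → 28 bp
  111–166 → 56 bp
  167–197 → 31 bp
  198–236 → 39 bp
Sorted largest to smallest: 82, 56, 39, 31, 28 bp.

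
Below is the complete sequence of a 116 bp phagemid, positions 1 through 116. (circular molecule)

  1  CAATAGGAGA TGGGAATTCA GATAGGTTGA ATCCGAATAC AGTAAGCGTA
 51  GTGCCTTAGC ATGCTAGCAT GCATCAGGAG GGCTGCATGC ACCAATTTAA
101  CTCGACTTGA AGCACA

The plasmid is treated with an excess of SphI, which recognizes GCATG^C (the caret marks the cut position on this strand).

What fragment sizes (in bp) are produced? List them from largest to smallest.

SphI sites (GCATGC) start at positions 59, 67, 85.
SphI cuts after base 5 of each site (before the last base), so after positions 63, 71, 89.
Circular molecule, 3 cuts → 3 fragments:
  64–71 → 8 bp
  72–89 → 18 bp
  90–116 then 1–63 → 27 + 63 = 90 bp
Sorted largest to smallest: 90, 18, 8 bp.

90, 18, 8 bp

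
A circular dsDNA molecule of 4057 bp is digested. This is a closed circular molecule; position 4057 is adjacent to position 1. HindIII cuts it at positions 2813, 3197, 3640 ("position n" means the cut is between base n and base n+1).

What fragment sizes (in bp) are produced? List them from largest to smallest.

Circular molecule, 3 cuts → 3 fragments:
  3197 − 2813 = 384 bp
  3640 − 3197 = 443 bp
  wrap: 4057 − 3640 + 2813 = 3230 bp
Sorted largest to smallest: 3230, 443, 384 bp.

3230, 443, 384 bp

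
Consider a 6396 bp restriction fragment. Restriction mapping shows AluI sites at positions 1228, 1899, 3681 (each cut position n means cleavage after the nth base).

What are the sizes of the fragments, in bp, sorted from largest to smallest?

Linear molecule, 3 cuts → 4 fragments:
  1228 − 0 = 1228 bp
  1899 − 1228 = 671 bp
  3681 − 1899 = 1782 bp
  6396 − 3681 = 2715 bp
Sorted largest to smallest: 2715, 1782, 1228, 671 bp.

2715, 1782, 1228, 671 bp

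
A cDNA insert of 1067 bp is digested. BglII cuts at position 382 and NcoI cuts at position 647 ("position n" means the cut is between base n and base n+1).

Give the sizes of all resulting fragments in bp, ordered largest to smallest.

Combined cut positions (sorted): 382, 647.
Linear molecule, 2 cuts → 3 fragments:
  382 − 0 = 382 bp
  647 − 382 = 265 bp
  1067 − 647 = 420 bp
Sorted largest to smallest: 420, 382, 265 bp.

420, 382, 265 bp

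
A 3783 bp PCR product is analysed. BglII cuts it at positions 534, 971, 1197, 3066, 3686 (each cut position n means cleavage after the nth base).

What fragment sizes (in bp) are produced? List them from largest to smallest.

1869, 620, 534, 437, 226, 97 bp

Linear molecule, 5 cuts → 6 fragments:
  534 − 0 = 534 bp
  971 − 534 = 437 bp
  1197 − 971 = 226 bp
  3066 − 1197 = 1869 bp
  3686 − 3066 = 620 bp
  3783 − 3686 = 97 bp
Sorted largest to smallest: 1869, 620, 534, 437, 226, 97 bp.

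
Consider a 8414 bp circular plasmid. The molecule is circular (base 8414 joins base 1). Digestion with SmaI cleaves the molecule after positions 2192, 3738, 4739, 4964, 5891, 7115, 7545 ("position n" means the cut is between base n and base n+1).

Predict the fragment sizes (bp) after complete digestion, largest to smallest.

Circular molecule, 7 cuts → 7 fragments:
  3738 − 2192 = 1546 bp
  4739 − 3738 = 1001 bp
  4964 − 4739 = 225 bp
  5891 − 4964 = 927 bp
  7115 − 5891 = 1224 bp
  7545 − 7115 = 430 bp
  wrap: 8414 − 7545 + 2192 = 3061 bp
Sorted largest to smallest: 3061, 1546, 1224, 1001, 927, 430, 225 bp.

3061, 1546, 1224, 1001, 927, 430, 225 bp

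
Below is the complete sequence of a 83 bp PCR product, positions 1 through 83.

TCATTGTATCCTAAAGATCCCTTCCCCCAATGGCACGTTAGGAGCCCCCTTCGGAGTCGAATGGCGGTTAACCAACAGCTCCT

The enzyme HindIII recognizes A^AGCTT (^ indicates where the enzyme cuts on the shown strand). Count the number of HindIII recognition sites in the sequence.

0

No occurrence of AAGCTT is present in the sequence.
HindIII does not cut: 0 sites.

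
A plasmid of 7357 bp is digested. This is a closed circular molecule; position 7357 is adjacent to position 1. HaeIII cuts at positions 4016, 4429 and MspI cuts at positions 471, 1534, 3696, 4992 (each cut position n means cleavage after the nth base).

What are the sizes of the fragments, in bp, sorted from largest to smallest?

Combined cut positions (sorted): 471, 1534, 3696, 4016, 4429, 4992.
Circular molecule, 6 cuts → 6 fragments:
  1534 − 471 = 1063 bp
  3696 − 1534 = 2162 bp
  4016 − 3696 = 320 bp
  4429 − 4016 = 413 bp
  4992 − 4429 = 563 bp
  wrap: 7357 − 4992 + 471 = 2836 bp
Sorted largest to smallest: 2836, 2162, 1063, 563, 413, 320 bp.

2836, 2162, 1063, 563, 413, 320 bp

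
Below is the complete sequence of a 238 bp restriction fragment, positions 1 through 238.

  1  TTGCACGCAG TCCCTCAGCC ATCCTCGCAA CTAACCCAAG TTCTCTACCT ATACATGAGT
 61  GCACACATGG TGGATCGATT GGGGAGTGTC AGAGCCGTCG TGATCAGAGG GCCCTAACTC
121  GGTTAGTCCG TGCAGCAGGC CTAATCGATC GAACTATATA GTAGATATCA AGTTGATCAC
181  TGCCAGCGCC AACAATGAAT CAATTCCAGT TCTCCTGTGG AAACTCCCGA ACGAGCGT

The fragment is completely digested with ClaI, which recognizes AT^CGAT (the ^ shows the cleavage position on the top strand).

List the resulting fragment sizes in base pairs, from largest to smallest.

93, 75, 70 bp

ClaI sites (ATCGAT) start at positions 74, 144.
ClaI cuts after base 2 of each site, so after positions 75, 145.
Linear molecule, 2 cuts → 3 fragments:
  1–75 → 75 bp
  76–145 → 70 bp
  146–238 → 93 bp
Sorted largest to smallest: 93, 75, 70 bp.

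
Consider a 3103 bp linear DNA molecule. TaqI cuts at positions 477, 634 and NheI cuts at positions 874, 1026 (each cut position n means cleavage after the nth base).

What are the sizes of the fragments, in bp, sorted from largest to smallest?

2077, 477, 240, 157, 152 bp

Combined cut positions (sorted): 477, 634, 874, 1026.
Linear molecule, 4 cuts → 5 fragments:
  477 − 0 = 477 bp
  634 − 477 = 157 bp
  874 − 634 = 240 bp
  1026 − 874 = 152 bp
  3103 − 1026 = 2077 bp
Sorted largest to smallest: 2077, 477, 240, 157, 152 bp.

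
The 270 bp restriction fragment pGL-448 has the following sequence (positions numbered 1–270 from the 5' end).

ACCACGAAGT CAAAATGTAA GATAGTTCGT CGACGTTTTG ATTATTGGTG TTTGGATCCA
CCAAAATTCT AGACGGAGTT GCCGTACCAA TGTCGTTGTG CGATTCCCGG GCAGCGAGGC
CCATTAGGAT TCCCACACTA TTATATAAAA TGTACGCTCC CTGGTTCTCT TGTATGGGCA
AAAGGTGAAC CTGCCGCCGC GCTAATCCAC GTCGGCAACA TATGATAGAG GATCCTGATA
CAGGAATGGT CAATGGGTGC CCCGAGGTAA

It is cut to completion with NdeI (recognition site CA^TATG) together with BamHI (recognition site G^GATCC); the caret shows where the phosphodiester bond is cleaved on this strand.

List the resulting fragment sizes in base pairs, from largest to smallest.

166, 54, 40, 10 bp

The NdeI site (CATATG) starts at position 219.
NdeI cuts after base 2 of each site, so after position 220.
BamHI sites (GGATCC) start at positions 54, 230.
BamHI cuts after the first base of each site, so after positions 54, 230.
Combined cut positions: 54, 220, 230.
Linear molecule, 3 cuts → 4 fragments:
  1–54 → 54 bp
  55–220 → 166 bp
  221–230 → 10 bp
  231–270 → 40 bp
Sorted largest to smallest: 166, 54, 40, 10 bp.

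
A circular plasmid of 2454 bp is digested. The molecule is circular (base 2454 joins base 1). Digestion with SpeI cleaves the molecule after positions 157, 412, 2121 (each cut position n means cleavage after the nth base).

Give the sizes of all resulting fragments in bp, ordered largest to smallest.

Circular molecule, 3 cuts → 3 fragments:
  412 − 157 = 255 bp
  2121 − 412 = 1709 bp
  wrap: 2454 − 2121 + 157 = 490 bp
Sorted largest to smallest: 1709, 490, 255 bp.

1709, 490, 255 bp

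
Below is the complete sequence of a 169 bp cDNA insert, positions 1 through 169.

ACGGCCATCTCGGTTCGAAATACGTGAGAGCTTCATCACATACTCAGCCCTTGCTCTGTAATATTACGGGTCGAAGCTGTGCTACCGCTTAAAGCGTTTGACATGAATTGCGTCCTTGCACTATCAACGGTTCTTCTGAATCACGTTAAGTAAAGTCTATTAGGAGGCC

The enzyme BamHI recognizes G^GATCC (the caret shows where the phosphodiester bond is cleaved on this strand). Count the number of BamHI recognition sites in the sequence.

No occurrence of GGATCC is present in the sequence.
BamHI does not cut: 0 sites.

0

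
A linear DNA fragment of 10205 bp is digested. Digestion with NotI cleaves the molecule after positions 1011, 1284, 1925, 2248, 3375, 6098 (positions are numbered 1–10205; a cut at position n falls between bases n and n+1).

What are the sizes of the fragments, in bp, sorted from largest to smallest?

4107, 2723, 1127, 1011, 641, 323, 273 bp

Linear molecule, 6 cuts → 7 fragments:
  1011 − 0 = 1011 bp
  1284 − 1011 = 273 bp
  1925 − 1284 = 641 bp
  2248 − 1925 = 323 bp
  3375 − 2248 = 1127 bp
  6098 − 3375 = 2723 bp
  10205 − 6098 = 4107 bp
Sorted largest to smallest: 4107, 2723, 1127, 1011, 641, 323, 273 bp.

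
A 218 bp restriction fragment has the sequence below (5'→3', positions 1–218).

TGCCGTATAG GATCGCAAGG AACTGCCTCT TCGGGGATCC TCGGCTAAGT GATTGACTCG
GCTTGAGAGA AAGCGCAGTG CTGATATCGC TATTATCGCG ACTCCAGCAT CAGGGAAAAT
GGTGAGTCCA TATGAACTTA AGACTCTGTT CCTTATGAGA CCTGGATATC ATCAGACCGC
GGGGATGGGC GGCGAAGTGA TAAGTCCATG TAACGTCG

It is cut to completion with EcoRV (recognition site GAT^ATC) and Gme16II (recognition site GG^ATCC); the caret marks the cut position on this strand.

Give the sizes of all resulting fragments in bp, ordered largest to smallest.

82, 51, 49, 36 bp

EcoRV sites (GATATC) start at positions 83, 165.
EcoRV cuts after base 3 of each site, so after positions 85, 167.
The Gme16II site (GGATCC) starts at position 35.
Gme16II cuts after base 2 of each site, so after position 36.
Combined cut positions: 36, 85, 167.
Linear molecule, 3 cuts → 4 fragments:
  1–36 → 36 bp
  37–85 → 49 bp
  86–167 → 82 bp
  168–218 → 51 bp
Sorted largest to smallest: 82, 51, 49, 36 bp.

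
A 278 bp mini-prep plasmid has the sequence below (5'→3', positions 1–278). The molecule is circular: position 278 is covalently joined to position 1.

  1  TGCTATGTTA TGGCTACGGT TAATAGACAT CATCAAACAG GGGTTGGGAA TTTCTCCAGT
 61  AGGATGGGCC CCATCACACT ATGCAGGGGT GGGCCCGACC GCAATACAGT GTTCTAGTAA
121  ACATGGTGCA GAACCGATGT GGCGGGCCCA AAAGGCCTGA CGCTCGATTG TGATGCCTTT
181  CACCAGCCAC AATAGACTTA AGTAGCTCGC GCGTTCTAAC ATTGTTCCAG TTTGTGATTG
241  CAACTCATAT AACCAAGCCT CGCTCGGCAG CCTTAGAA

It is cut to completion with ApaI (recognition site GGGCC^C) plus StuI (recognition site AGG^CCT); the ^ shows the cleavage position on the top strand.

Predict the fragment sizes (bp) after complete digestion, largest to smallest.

ApaI sites (GGGCCC) start at positions 66, 91, 144.
ApaI cuts after base 5 of each site (before the last base), so after positions 70, 95, 148.
The StuI site (AGGCCT) starts at position 153.
StuI cuts after base 3 of each site, so after position 155.
Combined cut positions: 70, 95, 148, 155.
Circular molecule, 4 cuts → 4 fragments:
  71–95 → 25 bp
  96–148 → 53 bp
  149–155 → 7 bp
  156–278 then 1–70 → 123 + 70 = 193 bp
Sorted largest to smallest: 193, 53, 25, 7 bp.

193, 53, 25, 7 bp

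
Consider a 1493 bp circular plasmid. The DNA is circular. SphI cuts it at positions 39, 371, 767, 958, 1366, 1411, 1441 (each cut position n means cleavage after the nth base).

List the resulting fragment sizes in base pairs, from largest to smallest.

408, 396, 332, 191, 91, 45, 30 bp

Circular molecule, 7 cuts → 7 fragments:
  371 − 39 = 332 bp
  767 − 371 = 396 bp
  958 − 767 = 191 bp
  1366 − 958 = 408 bp
  1411 − 1366 = 45 bp
  1441 − 1411 = 30 bp
  wrap: 1493 − 1441 + 39 = 91 bp
Sorted largest to smallest: 408, 396, 332, 191, 91, 45, 30 bp.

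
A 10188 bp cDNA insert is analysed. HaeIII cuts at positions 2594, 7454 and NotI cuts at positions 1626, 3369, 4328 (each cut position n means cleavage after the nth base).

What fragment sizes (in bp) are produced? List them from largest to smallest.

Combined cut positions (sorted): 1626, 2594, 3369, 4328, 7454.
Linear molecule, 5 cuts → 6 fragments:
  1626 − 0 = 1626 bp
  2594 − 1626 = 968 bp
  3369 − 2594 = 775 bp
  4328 − 3369 = 959 bp
  7454 − 4328 = 3126 bp
  10188 − 7454 = 2734 bp
Sorted largest to smallest: 3126, 2734, 1626, 968, 959, 775 bp.

3126, 2734, 1626, 968, 959, 775 bp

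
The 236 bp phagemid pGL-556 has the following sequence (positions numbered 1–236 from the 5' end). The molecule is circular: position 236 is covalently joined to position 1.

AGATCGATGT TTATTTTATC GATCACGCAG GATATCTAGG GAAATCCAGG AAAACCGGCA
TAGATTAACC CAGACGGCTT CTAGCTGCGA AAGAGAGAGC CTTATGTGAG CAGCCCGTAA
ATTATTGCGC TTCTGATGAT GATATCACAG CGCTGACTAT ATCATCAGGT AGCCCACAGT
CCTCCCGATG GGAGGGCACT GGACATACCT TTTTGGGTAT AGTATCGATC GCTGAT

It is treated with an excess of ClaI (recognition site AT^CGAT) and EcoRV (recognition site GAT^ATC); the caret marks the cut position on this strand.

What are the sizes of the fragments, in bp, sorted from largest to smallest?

110, 82, 15, 15, 14 bp

ClaI sites (ATCGAT) start at positions 3, 18, 224.
ClaI cuts after base 2 of each site, so after positions 4, 19, 225.
EcoRV sites (GATATC) start at positions 31, 141.
EcoRV cuts after base 3 of each site, so after positions 33, 143.
Combined cut positions: 4, 19, 33, 143, 225.
Circular molecule, 5 cuts → 5 fragments:
  5–19 → 15 bp
  20–33 → 14 bp
  34–143 → 110 bp
  144–225 → 82 bp
  226–236 then 1–4 → 11 + 4 = 15 bp
Sorted largest to smallest: 110, 82, 15, 15, 14 bp.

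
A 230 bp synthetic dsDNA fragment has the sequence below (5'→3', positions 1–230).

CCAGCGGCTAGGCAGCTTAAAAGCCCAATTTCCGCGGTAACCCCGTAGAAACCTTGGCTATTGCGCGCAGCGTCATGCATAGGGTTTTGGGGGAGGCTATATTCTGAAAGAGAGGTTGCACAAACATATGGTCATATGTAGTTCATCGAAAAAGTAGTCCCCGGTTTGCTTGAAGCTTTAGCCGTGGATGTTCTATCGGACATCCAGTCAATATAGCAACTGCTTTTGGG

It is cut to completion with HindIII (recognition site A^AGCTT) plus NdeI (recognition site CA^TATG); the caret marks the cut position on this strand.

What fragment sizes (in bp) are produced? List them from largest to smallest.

126, 57, 39, 8 bp

The HindIII site (AAGCTT) starts at position 173.
HindIII cuts after the first base of each site, so after position 173.
NdeI sites (CATATG) start at positions 125, 133.
NdeI cuts after base 2 of each site, so after positions 126, 134.
Combined cut positions: 126, 134, 173.
Linear molecule, 3 cuts → 4 fragments:
  1–126 → 126 bp
  127–134 → 8 bp
  135–173 → 39 bp
  174–230 → 57 bp
Sorted largest to smallest: 126, 57, 39, 8 bp.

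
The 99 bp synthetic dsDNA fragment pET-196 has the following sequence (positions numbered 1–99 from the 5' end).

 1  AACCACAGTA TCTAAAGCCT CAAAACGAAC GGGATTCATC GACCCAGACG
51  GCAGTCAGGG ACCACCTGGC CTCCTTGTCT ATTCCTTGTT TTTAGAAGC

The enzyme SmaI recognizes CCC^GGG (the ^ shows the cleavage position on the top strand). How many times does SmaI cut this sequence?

No occurrence of CCCGGG is present in the sequence.
SmaI does not cut: 0 sites.

0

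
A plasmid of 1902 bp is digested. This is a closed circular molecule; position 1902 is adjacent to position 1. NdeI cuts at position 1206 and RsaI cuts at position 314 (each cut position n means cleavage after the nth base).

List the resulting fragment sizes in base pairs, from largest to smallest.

Combined cut positions (sorted): 314, 1206.
Circular molecule, 2 cuts → 2 fragments:
  1206 − 314 = 892 bp
  wrap: 1902 − 1206 + 314 = 1010 bp
Sorted largest to smallest: 1010, 892 bp.

1010, 892 bp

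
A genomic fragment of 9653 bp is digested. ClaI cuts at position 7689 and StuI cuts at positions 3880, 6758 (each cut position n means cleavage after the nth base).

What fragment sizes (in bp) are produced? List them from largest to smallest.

Combined cut positions (sorted): 3880, 6758, 7689.
Linear molecule, 3 cuts → 4 fragments:
  3880 − 0 = 3880 bp
  6758 − 3880 = 2878 bp
  7689 − 6758 = 931 bp
  9653 − 7689 = 1964 bp
Sorted largest to smallest: 3880, 2878, 1964, 931 bp.

3880, 2878, 1964, 931 bp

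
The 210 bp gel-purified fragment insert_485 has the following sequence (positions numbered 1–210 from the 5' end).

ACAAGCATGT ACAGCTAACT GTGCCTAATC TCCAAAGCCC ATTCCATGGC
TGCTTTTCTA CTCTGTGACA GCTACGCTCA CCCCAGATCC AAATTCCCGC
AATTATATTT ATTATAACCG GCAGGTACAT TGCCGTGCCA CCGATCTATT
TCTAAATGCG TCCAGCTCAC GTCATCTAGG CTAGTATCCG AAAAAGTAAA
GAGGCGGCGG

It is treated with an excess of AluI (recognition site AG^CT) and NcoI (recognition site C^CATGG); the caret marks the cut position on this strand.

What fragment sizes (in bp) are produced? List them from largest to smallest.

AluI sites (AGCT) start at positions 13, 70, 164.
AluI cuts after base 2 of each site, so after positions 14, 71, 165.
The NcoI site (CCATGG) starts at position 44.
NcoI cuts after the first base of each site, so after position 44.
Combined cut positions: 14, 44, 71, 165.
Linear molecule, 4 cuts → 5 fragments:
  1–14 → 14 bp
  15–44 → 30 bp
  45–71 → 27 bp
  72–165 → 94 bp
  166–210 → 45 bp
Sorted largest to smallest: 94, 45, 30, 27, 14 bp.

94, 45, 30, 27, 14 bp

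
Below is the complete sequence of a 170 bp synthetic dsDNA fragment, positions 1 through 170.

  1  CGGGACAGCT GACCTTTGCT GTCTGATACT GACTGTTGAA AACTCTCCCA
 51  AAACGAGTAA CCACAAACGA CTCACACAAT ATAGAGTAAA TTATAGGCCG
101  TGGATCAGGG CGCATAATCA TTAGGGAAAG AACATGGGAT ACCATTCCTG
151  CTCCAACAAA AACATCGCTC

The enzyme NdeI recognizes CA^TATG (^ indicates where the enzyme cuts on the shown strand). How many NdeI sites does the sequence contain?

0

No occurrence of CATATG is present in the sequence.
NdeI does not cut: 0 sites.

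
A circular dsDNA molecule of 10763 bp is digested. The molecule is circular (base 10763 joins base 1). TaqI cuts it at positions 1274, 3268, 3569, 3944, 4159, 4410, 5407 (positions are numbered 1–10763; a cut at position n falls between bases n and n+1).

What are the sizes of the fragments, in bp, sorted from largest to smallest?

Circular molecule, 7 cuts → 7 fragments:
  3268 − 1274 = 1994 bp
  3569 − 3268 = 301 bp
  3944 − 3569 = 375 bp
  4159 − 3944 = 215 bp
  4410 − 4159 = 251 bp
  5407 − 4410 = 997 bp
  wrap: 10763 − 5407 + 1274 = 6630 bp
Sorted largest to smallest: 6630, 1994, 997, 375, 301, 251, 215 bp.

6630, 1994, 997, 375, 301, 251, 215 bp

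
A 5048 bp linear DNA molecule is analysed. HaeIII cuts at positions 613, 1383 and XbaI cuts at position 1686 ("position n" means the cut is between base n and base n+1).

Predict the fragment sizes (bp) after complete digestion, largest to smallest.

3362, 770, 613, 303 bp

Combined cut positions (sorted): 613, 1383, 1686.
Linear molecule, 3 cuts → 4 fragments:
  613 − 0 = 613 bp
  1383 − 613 = 770 bp
  1686 − 1383 = 303 bp
  5048 − 1686 = 3362 bp
Sorted largest to smallest: 3362, 770, 613, 303 bp.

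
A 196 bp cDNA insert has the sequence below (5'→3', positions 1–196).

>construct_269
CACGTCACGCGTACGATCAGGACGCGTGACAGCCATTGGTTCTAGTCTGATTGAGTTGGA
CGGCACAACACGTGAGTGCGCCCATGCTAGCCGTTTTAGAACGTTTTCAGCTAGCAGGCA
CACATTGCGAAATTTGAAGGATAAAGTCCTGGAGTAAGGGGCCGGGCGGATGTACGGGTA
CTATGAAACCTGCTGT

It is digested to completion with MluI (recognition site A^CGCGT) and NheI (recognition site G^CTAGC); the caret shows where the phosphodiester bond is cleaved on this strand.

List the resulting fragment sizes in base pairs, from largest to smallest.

86, 64, 24, 15, 7 bp

MluI sites (ACGCGT) start at positions 7, 22.
MluI cuts after the first base of each site, so after positions 7, 22.
NheI sites (GCTAGC) start at positions 86, 110.
NheI cuts after the first base of each site, so after positions 86, 110.
Combined cut positions: 7, 22, 86, 110.
Linear molecule, 4 cuts → 5 fragments:
  1–7 → 7 bp
  8–22 → 15 bp
  23–86 → 64 bp
  87–110 → 24 bp
  111–196 → 86 bp
Sorted largest to smallest: 86, 64, 24, 15, 7 bp.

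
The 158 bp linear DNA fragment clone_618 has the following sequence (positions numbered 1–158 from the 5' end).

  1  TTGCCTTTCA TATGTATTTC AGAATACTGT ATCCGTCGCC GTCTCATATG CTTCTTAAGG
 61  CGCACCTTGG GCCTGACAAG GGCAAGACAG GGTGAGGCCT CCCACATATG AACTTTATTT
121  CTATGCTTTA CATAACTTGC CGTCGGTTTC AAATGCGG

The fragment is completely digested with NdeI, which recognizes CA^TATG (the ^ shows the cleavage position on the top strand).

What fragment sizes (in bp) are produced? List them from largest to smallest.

60, 52, 36, 10 bp

NdeI sites (CATATG) start at positions 9, 45, 105.
NdeI cuts after base 2 of each site, so after positions 10, 46, 106.
Linear molecule, 3 cuts → 4 fragments:
  1–10 → 10 bp
  11–46 → 36 bp
  47–106 → 60 bp
  107–158 → 52 bp
Sorted largest to smallest: 60, 52, 36, 10 bp.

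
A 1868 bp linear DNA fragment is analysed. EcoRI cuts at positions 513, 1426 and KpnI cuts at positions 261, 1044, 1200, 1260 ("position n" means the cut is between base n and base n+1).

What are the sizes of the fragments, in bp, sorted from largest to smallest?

531, 442, 261, 252, 166, 156, 60 bp

Combined cut positions (sorted): 261, 513, 1044, 1200, 1260, 1426.
Linear molecule, 6 cuts → 7 fragments:
  261 − 0 = 261 bp
  513 − 261 = 252 bp
  1044 − 513 = 531 bp
  1200 − 1044 = 156 bp
  1260 − 1200 = 60 bp
  1426 − 1260 = 166 bp
  1868 − 1426 = 442 bp
Sorted largest to smallest: 531, 442, 261, 252, 166, 156, 60 bp.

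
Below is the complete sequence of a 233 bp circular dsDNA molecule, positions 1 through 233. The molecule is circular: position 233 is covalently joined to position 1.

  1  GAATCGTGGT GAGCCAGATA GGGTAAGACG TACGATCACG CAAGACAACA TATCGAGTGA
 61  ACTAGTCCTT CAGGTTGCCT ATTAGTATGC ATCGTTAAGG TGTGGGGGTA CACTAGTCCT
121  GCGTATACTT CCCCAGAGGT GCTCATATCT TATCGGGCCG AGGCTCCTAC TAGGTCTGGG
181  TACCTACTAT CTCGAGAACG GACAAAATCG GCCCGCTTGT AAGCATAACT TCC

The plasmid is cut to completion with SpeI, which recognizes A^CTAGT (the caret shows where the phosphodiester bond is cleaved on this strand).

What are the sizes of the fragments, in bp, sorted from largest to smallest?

SpeI sites (ACTAGT) start at positions 61, 112.
SpeI cuts after the first base of each site, so after positions 61, 112.
Circular molecule, 2 cuts → 2 fragments:
  62–112 → 51 bp
  113–233 then 1–61 → 121 + 61 = 182 bp
Sorted largest to smallest: 182, 51 bp.

182, 51 bp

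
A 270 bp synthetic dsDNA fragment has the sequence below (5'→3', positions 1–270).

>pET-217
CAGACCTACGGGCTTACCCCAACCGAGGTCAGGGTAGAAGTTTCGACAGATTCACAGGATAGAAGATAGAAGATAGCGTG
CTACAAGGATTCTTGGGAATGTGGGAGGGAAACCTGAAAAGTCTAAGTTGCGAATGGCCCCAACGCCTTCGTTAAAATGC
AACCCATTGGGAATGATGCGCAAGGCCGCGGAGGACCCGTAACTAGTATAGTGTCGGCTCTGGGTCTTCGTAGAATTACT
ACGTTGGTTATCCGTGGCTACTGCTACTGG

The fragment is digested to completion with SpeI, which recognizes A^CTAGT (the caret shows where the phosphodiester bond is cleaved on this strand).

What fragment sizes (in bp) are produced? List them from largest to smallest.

202, 68 bp

The SpeI site (ACTAGT) starts at position 202.
SpeI cuts after the first base of each site, so after position 202.
Linear molecule, 1 cut → 2 fragments:
  1–202 → 202 bp
  203–270 → 68 bp
Sorted largest to smallest: 202, 68 bp.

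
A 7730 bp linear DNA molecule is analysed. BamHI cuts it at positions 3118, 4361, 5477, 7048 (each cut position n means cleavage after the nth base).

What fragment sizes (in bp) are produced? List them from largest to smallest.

3118, 1571, 1243, 1116, 682 bp

Linear molecule, 4 cuts → 5 fragments:
  3118 − 0 = 3118 bp
  4361 − 3118 = 1243 bp
  5477 − 4361 = 1116 bp
  7048 − 5477 = 1571 bp
  7730 − 7048 = 682 bp
Sorted largest to smallest: 3118, 1571, 1243, 1116, 682 bp.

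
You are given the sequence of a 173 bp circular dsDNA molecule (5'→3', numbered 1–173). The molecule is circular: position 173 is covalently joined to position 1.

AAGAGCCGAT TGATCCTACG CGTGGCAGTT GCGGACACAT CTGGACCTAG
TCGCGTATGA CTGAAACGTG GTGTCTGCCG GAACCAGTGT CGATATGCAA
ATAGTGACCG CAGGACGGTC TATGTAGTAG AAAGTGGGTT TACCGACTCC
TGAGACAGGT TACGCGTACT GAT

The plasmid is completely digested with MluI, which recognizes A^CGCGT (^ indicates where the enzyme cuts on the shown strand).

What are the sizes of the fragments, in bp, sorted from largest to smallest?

MluI sites (ACGCGT) start at positions 18, 162.
MluI cuts after the first base of each site, so after positions 18, 162.
Circular molecule, 2 cuts → 2 fragments:
  19–162 → 144 bp
  163–173 then 1–18 → 11 + 18 = 29 bp
Sorted largest to smallest: 144, 29 bp.

144, 29 bp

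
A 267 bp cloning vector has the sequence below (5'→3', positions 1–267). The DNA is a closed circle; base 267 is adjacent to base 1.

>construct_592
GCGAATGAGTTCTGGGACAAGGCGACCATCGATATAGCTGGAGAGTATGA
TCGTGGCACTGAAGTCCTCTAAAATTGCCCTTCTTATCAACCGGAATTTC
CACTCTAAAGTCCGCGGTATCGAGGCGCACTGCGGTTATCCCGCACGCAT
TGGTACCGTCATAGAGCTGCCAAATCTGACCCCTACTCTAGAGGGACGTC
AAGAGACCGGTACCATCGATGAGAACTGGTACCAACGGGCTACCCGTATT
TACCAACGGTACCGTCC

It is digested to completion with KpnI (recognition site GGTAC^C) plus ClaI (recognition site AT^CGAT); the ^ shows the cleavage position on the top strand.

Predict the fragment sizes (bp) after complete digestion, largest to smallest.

127, 57, 34, 30, 16, 3 bp

KpnI sites (GGTACC) start at positions 152, 209, 228, 258.
KpnI cuts after base 5 of each site (before the last base), so after positions 156, 213, 232, 262.
ClaI sites (ATCGAT) start at positions 28, 215.
ClaI cuts after base 2 of each site, so after positions 29, 216.
Combined cut positions: 29, 156, 213, 216, 232, 262.
Circular molecule, 6 cuts → 6 fragments:
  30–156 → 127 bp
  157–213 → 57 bp
  214–216 → 3 bp
  217–232 → 16 bp
  233–262 → 30 bp
  263–267 then 1–29 → 5 + 29 = 34 bp
Sorted largest to smallest: 127, 57, 34, 30, 16, 3 bp.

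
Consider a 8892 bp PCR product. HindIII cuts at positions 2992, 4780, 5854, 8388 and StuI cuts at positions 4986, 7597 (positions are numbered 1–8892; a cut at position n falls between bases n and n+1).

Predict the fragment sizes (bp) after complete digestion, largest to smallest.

2992, 1788, 1743, 868, 791, 504, 206 bp

Combined cut positions (sorted): 2992, 4780, 4986, 5854, 7597, 8388.
Linear molecule, 6 cuts → 7 fragments:
  2992 − 0 = 2992 bp
  4780 − 2992 = 1788 bp
  4986 − 4780 = 206 bp
  5854 − 4986 = 868 bp
  7597 − 5854 = 1743 bp
  8388 − 7597 = 791 bp
  8892 − 8388 = 504 bp
Sorted largest to smallest: 2992, 1788, 1743, 868, 791, 504, 206 bp.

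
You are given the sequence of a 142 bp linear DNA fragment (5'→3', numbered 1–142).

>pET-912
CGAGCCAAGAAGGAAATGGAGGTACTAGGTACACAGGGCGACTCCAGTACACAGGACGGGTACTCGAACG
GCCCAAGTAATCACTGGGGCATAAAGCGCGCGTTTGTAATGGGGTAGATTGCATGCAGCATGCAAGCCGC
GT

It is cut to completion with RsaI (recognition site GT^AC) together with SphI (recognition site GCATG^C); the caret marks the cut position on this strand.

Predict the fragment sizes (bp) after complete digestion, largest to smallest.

RsaI sites (GTAC) start at positions 22, 29, 47, 60.
RsaI cuts after base 2 of each site, so after positions 23, 30, 48, 61.
SphI sites (GCATGC) start at positions 121, 128.
SphI cuts after base 5 of each site (before the last base), so after positions 125, 132.
Combined cut positions: 23, 30, 48, 61, 125, 132.
Linear molecule, 6 cuts → 7 fragments:
  1–23 → 23 bp
  24–30 → 7 bp
  31–48 → 18 bp
  49–61 → 13 bp
  62–125 → 64 bp
  126–132 → 7 bp
  133–142 → 10 bp
Sorted largest to smallest: 64, 23, 18, 13, 10, 7, 7 bp.

64, 23, 18, 13, 10, 7, 7 bp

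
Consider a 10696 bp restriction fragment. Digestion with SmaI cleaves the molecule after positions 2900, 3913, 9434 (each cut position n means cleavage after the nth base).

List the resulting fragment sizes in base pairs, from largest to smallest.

5521, 2900, 1262, 1013 bp

Linear molecule, 3 cuts → 4 fragments:
  2900 − 0 = 2900 bp
  3913 − 2900 = 1013 bp
  9434 − 3913 = 5521 bp
  10696 − 9434 = 1262 bp
Sorted largest to smallest: 5521, 2900, 1262, 1013 bp.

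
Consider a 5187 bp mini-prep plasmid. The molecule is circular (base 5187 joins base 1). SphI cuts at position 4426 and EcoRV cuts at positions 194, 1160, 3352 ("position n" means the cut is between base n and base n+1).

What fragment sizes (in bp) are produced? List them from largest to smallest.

Combined cut positions (sorted): 194, 1160, 3352, 4426.
Circular molecule, 4 cuts → 4 fragments:
  1160 − 194 = 966 bp
  3352 − 1160 = 2192 bp
  4426 − 3352 = 1074 bp
  wrap: 5187 − 4426 + 194 = 955 bp
Sorted largest to smallest: 2192, 1074, 966, 955 bp.

2192, 1074, 966, 955 bp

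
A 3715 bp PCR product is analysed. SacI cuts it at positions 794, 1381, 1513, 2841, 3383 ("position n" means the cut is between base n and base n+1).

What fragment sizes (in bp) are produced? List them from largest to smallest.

1328, 794, 587, 542, 332, 132 bp

Linear molecule, 5 cuts → 6 fragments:
  794 − 0 = 794 bp
  1381 − 794 = 587 bp
  1513 − 1381 = 132 bp
  2841 − 1513 = 1328 bp
  3383 − 2841 = 542 bp
  3715 − 3383 = 332 bp
Sorted largest to smallest: 1328, 794, 587, 542, 332, 132 bp.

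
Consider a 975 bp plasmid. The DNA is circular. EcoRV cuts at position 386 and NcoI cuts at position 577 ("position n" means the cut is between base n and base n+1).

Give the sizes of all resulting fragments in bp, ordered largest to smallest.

784, 191 bp

Combined cut positions (sorted): 386, 577.
Circular molecule, 2 cuts → 2 fragments:
  577 − 386 = 191 bp
  wrap: 975 − 577 + 386 = 784 bp
Sorted largest to smallest: 784, 191 bp.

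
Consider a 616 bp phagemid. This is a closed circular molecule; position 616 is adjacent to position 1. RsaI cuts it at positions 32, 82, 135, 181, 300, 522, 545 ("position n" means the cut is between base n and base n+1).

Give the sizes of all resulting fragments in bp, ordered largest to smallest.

Circular molecule, 7 cuts → 7 fragments:
  82 − 32 = 50 bp
  135 − 82 = 53 bp
  181 − 135 = 46 bp
  300 − 181 = 119 bp
  522 − 300 = 222 bp
  545 − 522 = 23 bp
  wrap: 616 − 545 + 32 = 103 bp
Sorted largest to smallest: 222, 119, 103, 53, 50, 46, 23 bp.

222, 119, 103, 53, 50, 46, 23 bp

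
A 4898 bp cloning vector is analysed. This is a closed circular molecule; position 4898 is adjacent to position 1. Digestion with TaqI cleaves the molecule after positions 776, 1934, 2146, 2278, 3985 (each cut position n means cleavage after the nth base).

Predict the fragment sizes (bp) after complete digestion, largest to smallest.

Circular molecule, 5 cuts → 5 fragments:
  1934 − 776 = 1158 bp
  2146 − 1934 = 212 bp
  2278 − 2146 = 132 bp
  3985 − 2278 = 1707 bp
  wrap: 4898 − 3985 + 776 = 1689 bp
Sorted largest to smallest: 1707, 1689, 1158, 212, 132 bp.

1707, 1689, 1158, 212, 132 bp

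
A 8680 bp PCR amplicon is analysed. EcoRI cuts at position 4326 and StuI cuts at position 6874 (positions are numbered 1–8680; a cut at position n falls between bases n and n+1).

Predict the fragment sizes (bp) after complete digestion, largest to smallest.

Combined cut positions (sorted): 4326, 6874.
Linear molecule, 2 cuts → 3 fragments:
  4326 − 0 = 4326 bp
  6874 − 4326 = 2548 bp
  8680 − 6874 = 1806 bp
Sorted largest to smallest: 4326, 2548, 1806 bp.

4326, 2548, 1806 bp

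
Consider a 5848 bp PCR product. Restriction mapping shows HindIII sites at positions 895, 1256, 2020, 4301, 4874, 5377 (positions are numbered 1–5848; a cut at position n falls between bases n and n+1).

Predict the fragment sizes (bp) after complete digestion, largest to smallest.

Linear molecule, 6 cuts → 7 fragments:
  895 − 0 = 895 bp
  1256 − 895 = 361 bp
  2020 − 1256 = 764 bp
  4301 − 2020 = 2281 bp
  4874 − 4301 = 573 bp
  5377 − 4874 = 503 bp
  5848 − 5377 = 471 bp
Sorted largest to smallest: 2281, 895, 764, 573, 503, 471, 361 bp.

2281, 895, 764, 573, 503, 471, 361 bp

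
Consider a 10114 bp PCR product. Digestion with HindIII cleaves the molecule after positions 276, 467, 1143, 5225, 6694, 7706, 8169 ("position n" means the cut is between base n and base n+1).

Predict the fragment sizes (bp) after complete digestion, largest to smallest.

4082, 1945, 1469, 1012, 676, 463, 276, 191 bp

Linear molecule, 7 cuts → 8 fragments:
  276 − 0 = 276 bp
  467 − 276 = 191 bp
  1143 − 467 = 676 bp
  5225 − 1143 = 4082 bp
  6694 − 5225 = 1469 bp
  7706 − 6694 = 1012 bp
  8169 − 7706 = 463 bp
  10114 − 8169 = 1945 bp
Sorted largest to smallest: 4082, 1945, 1469, 1012, 676, 463, 276, 191 bp.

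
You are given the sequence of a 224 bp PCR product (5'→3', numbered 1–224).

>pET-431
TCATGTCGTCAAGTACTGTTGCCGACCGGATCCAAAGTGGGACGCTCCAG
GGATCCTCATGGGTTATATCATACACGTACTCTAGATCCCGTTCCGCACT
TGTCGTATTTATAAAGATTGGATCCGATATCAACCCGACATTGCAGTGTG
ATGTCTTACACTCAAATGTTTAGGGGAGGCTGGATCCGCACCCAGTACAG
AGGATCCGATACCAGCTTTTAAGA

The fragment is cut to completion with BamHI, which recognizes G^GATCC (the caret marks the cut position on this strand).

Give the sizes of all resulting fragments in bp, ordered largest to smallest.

69, 62, 28, 23, 22, 20 bp

BamHI sites (GGATCC) start at positions 28, 51, 120, 182, 202.
BamHI cuts after the first base of each site, so after positions 28, 51, 120, 182, 202.
Linear molecule, 5 cuts → 6 fragments:
  1–28 → 28 bp
  29–51 → 23 bp
  52–120 → 69 bp
  121–182 → 62 bp
  183–202 → 20 bp
  203–224 → 22 bp
Sorted largest to smallest: 69, 62, 28, 23, 22, 20 bp.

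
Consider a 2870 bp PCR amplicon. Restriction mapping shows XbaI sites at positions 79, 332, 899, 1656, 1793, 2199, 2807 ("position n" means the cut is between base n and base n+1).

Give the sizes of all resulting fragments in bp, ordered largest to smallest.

757, 608, 567, 406, 253, 137, 79, 63 bp

Linear molecule, 7 cuts → 8 fragments:
  79 − 0 = 79 bp
  332 − 79 = 253 bp
  899 − 332 = 567 bp
  1656 − 899 = 757 bp
  1793 − 1656 = 137 bp
  2199 − 1793 = 406 bp
  2807 − 2199 = 608 bp
  2870 − 2807 = 63 bp
Sorted largest to smallest: 757, 608, 567, 406, 253, 137, 79, 63 bp.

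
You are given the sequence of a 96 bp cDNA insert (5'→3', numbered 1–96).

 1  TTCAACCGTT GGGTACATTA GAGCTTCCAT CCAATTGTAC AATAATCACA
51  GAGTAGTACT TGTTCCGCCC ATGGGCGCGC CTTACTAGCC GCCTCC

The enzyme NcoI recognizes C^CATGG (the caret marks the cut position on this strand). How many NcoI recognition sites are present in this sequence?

CCATGG occurs starting at position 69.
NcoI cuts at 1 site.

1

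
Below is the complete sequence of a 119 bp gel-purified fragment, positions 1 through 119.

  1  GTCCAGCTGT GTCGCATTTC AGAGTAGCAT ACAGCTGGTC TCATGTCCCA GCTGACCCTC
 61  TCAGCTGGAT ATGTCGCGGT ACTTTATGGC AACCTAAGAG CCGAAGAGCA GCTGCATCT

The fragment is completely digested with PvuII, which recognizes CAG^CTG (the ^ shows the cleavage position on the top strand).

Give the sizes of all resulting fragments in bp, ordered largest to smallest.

47, 28, 17, 13, 8, 6 bp

PvuII sites (CAGCTG) start at positions 4, 32, 49, 62, 109.
PvuII cuts after base 3 of each site, so after positions 6, 34, 51, 64, 111.
Linear molecule, 5 cuts → 6 fragments:
  1–6 → 6 bp
  7–34 → 28 bp
  35–51 → 17 bp
  52–64 → 13 bp
  65–111 → 47 bp
  112–119 → 8 bp
Sorted largest to smallest: 47, 28, 17, 13, 8, 6 bp.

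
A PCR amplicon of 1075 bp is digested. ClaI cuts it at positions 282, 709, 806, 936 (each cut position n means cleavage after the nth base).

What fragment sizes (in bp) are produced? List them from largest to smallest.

427, 282, 139, 130, 97 bp

Linear molecule, 4 cuts → 5 fragments:
  282 − 0 = 282 bp
  709 − 282 = 427 bp
  806 − 709 = 97 bp
  936 − 806 = 130 bp
  1075 − 936 = 139 bp
Sorted largest to smallest: 427, 282, 139, 130, 97 bp.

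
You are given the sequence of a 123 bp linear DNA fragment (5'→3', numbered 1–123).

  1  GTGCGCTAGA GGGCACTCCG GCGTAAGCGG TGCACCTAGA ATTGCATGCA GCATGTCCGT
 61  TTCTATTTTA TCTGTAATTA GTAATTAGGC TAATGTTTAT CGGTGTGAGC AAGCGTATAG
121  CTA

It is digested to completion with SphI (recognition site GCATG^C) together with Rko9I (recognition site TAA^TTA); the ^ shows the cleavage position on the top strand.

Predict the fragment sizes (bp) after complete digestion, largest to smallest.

The SphI site (GCATGC) starts at position 44.
SphI cuts after base 5 of each site (before the last base), so after position 48.
Rko9I sites (TAATTA) start at positions 75, 82.
Rko9I cuts after base 3 of each site, so after positions 77, 84.
Combined cut positions: 48, 77, 84.
Linear molecule, 3 cuts → 4 fragments:
  1–48 → 48 bp
  49–77 → 29 bp
  78–84 → 7 bp
  85–123 → 39 bp
Sorted largest to smallest: 48, 39, 29, 7 bp.

48, 39, 29, 7 bp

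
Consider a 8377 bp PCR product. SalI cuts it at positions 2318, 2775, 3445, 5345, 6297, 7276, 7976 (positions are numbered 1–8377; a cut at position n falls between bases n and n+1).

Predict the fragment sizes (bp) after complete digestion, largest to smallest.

Linear molecule, 7 cuts → 8 fragments:
  2318 − 0 = 2318 bp
  2775 − 2318 = 457 bp
  3445 − 2775 = 670 bp
  5345 − 3445 = 1900 bp
  6297 − 5345 = 952 bp
  7276 − 6297 = 979 bp
  7976 − 7276 = 700 bp
  8377 − 7976 = 401 bp
Sorted largest to smallest: 2318, 1900, 979, 952, 700, 670, 457, 401 bp.

2318, 1900, 979, 952, 700, 670, 457, 401 bp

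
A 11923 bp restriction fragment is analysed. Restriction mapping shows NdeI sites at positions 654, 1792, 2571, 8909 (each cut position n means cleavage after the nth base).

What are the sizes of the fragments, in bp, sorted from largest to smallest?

Linear molecule, 4 cuts → 5 fragments:
  654 − 0 = 654 bp
  1792 − 654 = 1138 bp
  2571 − 1792 = 779 bp
  8909 − 2571 = 6338 bp
  11923 − 8909 = 3014 bp
Sorted largest to smallest: 6338, 3014, 1138, 779, 654 bp.

6338, 3014, 1138, 779, 654 bp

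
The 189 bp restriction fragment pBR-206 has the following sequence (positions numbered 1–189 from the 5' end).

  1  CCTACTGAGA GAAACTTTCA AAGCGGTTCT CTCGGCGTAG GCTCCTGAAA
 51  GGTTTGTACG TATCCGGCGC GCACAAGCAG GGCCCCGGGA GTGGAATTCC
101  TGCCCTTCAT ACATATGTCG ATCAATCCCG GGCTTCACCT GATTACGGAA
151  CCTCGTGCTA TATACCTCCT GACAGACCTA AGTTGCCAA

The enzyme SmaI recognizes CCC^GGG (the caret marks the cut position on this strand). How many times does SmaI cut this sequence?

2

CCCGGG occurs starting at positions 84, 127.
SmaI cuts at 2 sites.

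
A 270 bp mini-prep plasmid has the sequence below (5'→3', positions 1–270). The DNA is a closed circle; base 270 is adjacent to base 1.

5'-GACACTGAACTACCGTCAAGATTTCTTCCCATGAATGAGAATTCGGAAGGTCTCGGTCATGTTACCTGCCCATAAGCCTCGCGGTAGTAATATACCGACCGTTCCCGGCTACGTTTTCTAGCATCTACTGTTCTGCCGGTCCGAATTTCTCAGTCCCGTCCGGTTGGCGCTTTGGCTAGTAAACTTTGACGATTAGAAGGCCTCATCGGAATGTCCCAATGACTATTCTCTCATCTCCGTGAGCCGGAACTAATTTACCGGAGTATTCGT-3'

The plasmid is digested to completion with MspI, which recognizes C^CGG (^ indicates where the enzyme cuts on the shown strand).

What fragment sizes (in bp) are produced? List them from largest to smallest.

117, 84, 31, 24, 14 bp

MspI sites (CCGG) start at positions 105, 136, 160, 244, 258.
MspI cuts after the first base of each site, so after positions 105, 136, 160, 244, 258.
Circular molecule, 5 cuts → 5 fragments:
  106–136 → 31 bp
  137–160 → 24 bp
  161–244 → 84 bp
  245–258 → 14 bp
  259–270 then 1–105 → 12 + 105 = 117 bp
Sorted largest to smallest: 117, 84, 31, 24, 14 bp.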